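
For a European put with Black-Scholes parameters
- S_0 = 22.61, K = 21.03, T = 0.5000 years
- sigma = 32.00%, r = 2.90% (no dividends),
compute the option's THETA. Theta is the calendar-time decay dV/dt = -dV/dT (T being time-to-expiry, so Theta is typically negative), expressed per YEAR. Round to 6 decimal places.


d1 = 0.4973713817; d2 = 0.2710972118
phi(d1) = 0.3525271357; exp(-qT) = 1.0000000000; exp(-rT) = 0.9856046187
Theta = -S*exp(-qT)*phi(d1)*sigma/(2*sqrt(T)) + r*K*exp(-rT)*N(-d2) - q*S*exp(-qT)*N(-d1)
N(-d1) = 0.3094635914; N(-d2) = 0.3931581330; sqrt(T) = 0.7071067812
Term 1 = -22.6100 * 1.0000000000 * 0.3525271357 * 0.3200 / (2 * 0.7071067812) = -1.8035496194
Term 2 = 0.0290 * 21.0300 * 0.9856046187 * 0.3931581330 = 0.2363236930
Term 3 = 0 (no dividend yield, q = 0)
Theta = -1.8035496194 + (0.2363236930) + (0.0000000000) = -1.567226

Answer: Theta = -1.567226


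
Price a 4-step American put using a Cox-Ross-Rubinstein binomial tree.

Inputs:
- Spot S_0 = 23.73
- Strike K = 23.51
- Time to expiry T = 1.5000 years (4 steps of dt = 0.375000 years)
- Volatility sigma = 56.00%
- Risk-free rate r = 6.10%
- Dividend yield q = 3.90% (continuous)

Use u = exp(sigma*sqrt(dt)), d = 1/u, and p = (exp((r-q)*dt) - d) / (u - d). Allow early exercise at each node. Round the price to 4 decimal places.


Answer: Price = V(0,0) = 5.3720

Derivation:
dt = T/N = 0.375000
u = exp(sigma*sqrt(dt)) = 1.409068; d = 1/u = 0.709689
p = (exp((r-q)*dt) - d) / (u - d) = 0.426943
Discount per step: exp(-r*dt) = 0.977385
Stock lattice S(k, i) with i counting down-moves:
  k=0: S(0,0) = 23.7300
  k=1: S(1,0) = 33.4372; S(1,1) = 16.8409
  k=2: S(2,0) = 47.1153; S(2,1) = 23.7300; S(2,2) = 11.9518
  k=3: S(3,0) = 66.3886; S(3,1) = 33.4372; S(3,2) = 16.8409; S(3,3) = 8.4821
  k=4: S(4,0) = 93.5461; S(4,1) = 47.1153; S(4,2) = 23.7300; S(4,3) = 11.9518; S(4,4) = 6.0196
Terminal payoffs V(N, i) = max(K - S_T, 0):
  V(4,0) = 0.000000; V(4,1) = 0.000000; V(4,2) = 0.000000; V(4,3) = 11.558187; V(4,4) = 17.490370
Backward induction: V(k, i) = exp(-r*dt) * [p * V(k+1, i) + (1-p) * V(k+1, i+1)]; then take max(V_cont, immediate exercise) for American.
  V(3,0) = exp(-r*dt) * [p*0.000000 + (1-p)*0.000000] = 0.000000; exercise = 0.000000; V(3,0) = max -> 0.000000
  V(3,1) = exp(-r*dt) * [p*0.000000 + (1-p)*0.000000] = 0.000000; exercise = 0.000000; V(3,1) = max -> 0.000000
  V(3,2) = exp(-r*dt) * [p*0.000000 + (1-p)*11.558187] = 6.473705; exercise = 6.669082; V(3,2) = max -> 6.669082
  V(3,3) = exp(-r*dt) * [p*11.558187 + (1-p)*17.490370] = 14.619392; exercise = 15.027931; V(3,3) = max -> 15.027931
  V(2,0) = exp(-r*dt) * [p*0.000000 + (1-p)*0.000000] = 0.000000; exercise = 0.000000; V(2,0) = max -> 0.000000
  V(2,1) = exp(-r*dt) * [p*0.000000 + (1-p)*6.669082] = 3.735332; exercise = 0.000000; V(2,1) = max -> 3.735332
  V(2,2) = exp(-r*dt) * [p*6.669082 + (1-p)*15.027931] = 11.200024; exercise = 11.558187; V(2,2) = max -> 11.558187
  V(1,0) = exp(-r*dt) * [p*0.000000 + (1-p)*3.735332] = 2.092148; exercise = 0.000000; V(1,0) = max -> 2.092148
  V(1,1) = exp(-r*dt) * [p*3.735332 + (1-p)*11.558187] = 8.032413; exercise = 6.669082; V(1,1) = max -> 8.032413
  V(0,0) = exp(-r*dt) * [p*2.092148 + (1-p)*8.032413] = 5.371957; exercise = 0.000000; V(0,0) = max -> 5.371957


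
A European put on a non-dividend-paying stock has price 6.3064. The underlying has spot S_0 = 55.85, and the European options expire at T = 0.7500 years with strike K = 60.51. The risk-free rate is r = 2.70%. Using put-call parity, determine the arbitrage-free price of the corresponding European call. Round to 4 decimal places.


Put-call parity: C - P = S_0 * exp(-qT) - K * exp(-rT).
S_0 * exp(-qT) = 55.8500 * 1.00000000 = 55.85000000
K * exp(-rT) = 60.5100 * 0.97995365 = 59.29699562
C = P + S*exp(-qT) - K*exp(-rT)
C = 6.3064 + 55.85000000 - 59.29699562 = 2.8594

Answer: Call price = 2.8594


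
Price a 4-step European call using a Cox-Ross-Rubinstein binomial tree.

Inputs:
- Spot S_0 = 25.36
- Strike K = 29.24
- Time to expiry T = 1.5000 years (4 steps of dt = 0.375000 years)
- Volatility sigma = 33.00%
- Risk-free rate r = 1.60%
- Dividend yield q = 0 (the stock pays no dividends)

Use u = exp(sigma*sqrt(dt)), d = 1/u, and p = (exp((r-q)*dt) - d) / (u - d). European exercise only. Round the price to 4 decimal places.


dt = T/N = 0.375000
u = exp(sigma*sqrt(dt)) = 1.223949; d = 1/u = 0.817027
p = (exp((r-q)*dt) - d) / (u - d) = 0.464440
Discount per step: exp(-r*dt) = 0.994018
Stock lattice S(k, i) with i counting down-moves:
  k=0: S(0,0) = 25.3600
  k=1: S(1,0) = 31.0394; S(1,1) = 20.7198
  k=2: S(2,0) = 37.9906; S(2,1) = 25.3600; S(2,2) = 16.9286
  k=3: S(3,0) = 46.4986; S(3,1) = 31.0394; S(3,2) = 20.7198; S(3,3) = 13.8312
  k=4: S(4,0) = 56.9119; S(4,1) = 37.9906; S(4,2) = 25.3600; S(4,3) = 16.9286; S(4,4) = 11.3004
Terminal payoffs V(N, i) = max(S_T - K, 0):
  V(4,0) = 27.671916; V(4,1) = 8.750607; V(4,2) = 0.000000; V(4,3) = 0.000000; V(4,4) = 0.000000
Backward induction: V(k, i) = exp(-r*dt) * [p * V(k+1, i) + (1-p) * V(k+1, i+1)].
  V(3,0) = exp(-r*dt) * [p*27.671916 + (1-p)*8.750607] = 17.433498
  V(3,1) = exp(-r*dt) * [p*8.750607 + (1-p)*0.000000] = 4.039817
  V(3,2) = exp(-r*dt) * [p*0.000000 + (1-p)*0.000000] = 0.000000
  V(3,3) = exp(-r*dt) * [p*0.000000 + (1-p)*0.000000] = 0.000000
  V(2,0) = exp(-r*dt) * [p*17.433498 + (1-p)*4.039817] = 10.198996
  V(2,1) = exp(-r*dt) * [p*4.039817 + (1-p)*0.000000] = 1.865027
  V(2,2) = exp(-r*dt) * [p*0.000000 + (1-p)*0.000000] = 0.000000
  V(1,0) = exp(-r*dt) * [p*10.198996 + (1-p)*1.865027] = 5.701342
  V(1,1) = exp(-r*dt) * [p*1.865027 + (1-p)*0.000000] = 0.861011
  V(0,0) = exp(-r*dt) * [p*5.701342 + (1-p)*0.861011] = 3.090454

Answer: Price = V(0,0) = 3.0905


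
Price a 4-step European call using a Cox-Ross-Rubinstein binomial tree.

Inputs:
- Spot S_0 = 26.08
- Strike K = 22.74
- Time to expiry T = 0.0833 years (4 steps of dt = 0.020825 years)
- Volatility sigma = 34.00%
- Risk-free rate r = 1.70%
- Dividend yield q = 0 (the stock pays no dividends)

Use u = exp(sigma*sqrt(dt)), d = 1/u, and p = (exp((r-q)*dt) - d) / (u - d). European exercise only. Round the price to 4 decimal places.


dt = T/N = 0.020825
u = exp(sigma*sqrt(dt)) = 1.050289; d = 1/u = 0.952119
p = (exp((r-q)*dt) - d) / (u - d) = 0.491343
Discount per step: exp(-r*dt) = 0.999646
Stock lattice S(k, i) with i counting down-moves:
  k=0: S(0,0) = 26.0800
  k=1: S(1,0) = 27.3915; S(1,1) = 24.8313
  k=2: S(2,0) = 28.7690; S(2,1) = 26.0800; S(2,2) = 23.6423
  k=3: S(3,0) = 30.2158; S(3,1) = 27.3915; S(3,2) = 24.8313; S(3,3) = 22.5103
  k=4: S(4,0) = 31.7353; S(4,1) = 28.7690; S(4,2) = 26.0800; S(4,3) = 23.6423; S(4,4) = 21.4325
Terminal payoffs V(N, i) = max(S_T - K, 0):
  V(4,0) = 8.995266; V(4,1) = 6.029007; V(4,2) = 3.340000; V(4,3) = 0.902332; V(4,4) = 0.000000
Backward induction: V(k, i) = exp(-r*dt) * [p * V(k+1, i) + (1-p) * V(k+1, i+1)].
  V(3,0) = exp(-r*dt) * [p*8.995266 + (1-p)*6.029007] = 7.483808
  V(3,1) = exp(-r*dt) * [p*6.029007 + (1-p)*3.340000] = 4.659575
  V(3,2) = exp(-r*dt) * [p*3.340000 + (1-p)*0.902332] = 2.099320
  V(3,3) = exp(-r*dt) * [p*0.902332 + (1-p)*0.000000] = 0.443198
  V(2,0) = exp(-r*dt) * [p*7.483808 + (1-p)*4.659575] = 6.045102
  V(2,1) = exp(-r*dt) * [p*4.659575 + (1-p)*2.099320] = 3.356095
  V(2,2) = exp(-r*dt) * [p*2.099320 + (1-p)*0.443198] = 1.256477
  V(1,0) = exp(-r*dt) * [p*6.045102 + (1-p)*3.356095] = 4.675665
  V(1,1) = exp(-r*dt) * [p*3.356095 + (1-p)*1.256477] = 2.287300
  V(0,0) = exp(-r*dt) * [p*4.675665 + (1-p)*2.287300] = 3.459582

Answer: Price = V(0,0) = 3.4596


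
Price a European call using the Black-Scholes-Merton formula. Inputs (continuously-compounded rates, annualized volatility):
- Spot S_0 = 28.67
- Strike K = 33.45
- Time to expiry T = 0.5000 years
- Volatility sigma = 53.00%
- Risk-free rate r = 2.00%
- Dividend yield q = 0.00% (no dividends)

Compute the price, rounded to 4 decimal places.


d1 = (ln(S/K) + (r - q + 0.5*sigma^2) * T) / (sigma * sqrt(T)) = -0.19739088
d2 = d1 - sigma * sqrt(T) = -0.57215747
exp(-rT) = 0.99004983; exp(-qT) = 1.00000000
C = S_0 * exp(-qT) * N(d1) - K * exp(-rT) * N(d2)
N(d1) = 0.42176083; N(d2) = 0.28360765
C = 28.6700 * 1.00000000 * 0.42176083 - 33.4500 * 0.99004983 * 0.28360765 = 2.6996

Answer: Price = 2.6996


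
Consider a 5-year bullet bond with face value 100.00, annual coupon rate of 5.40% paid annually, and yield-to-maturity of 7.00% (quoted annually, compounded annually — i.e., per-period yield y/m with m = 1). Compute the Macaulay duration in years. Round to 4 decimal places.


Answer: Macaulay duration = 4.4941 years

Derivation:
Coupon per period c = face * coupon_rate / m = 5.400000
Periods per year m = 1; per-period yield y/m = 0.070000
Number of cashflows N = 5
Cashflows (t years, CF_t, discount factor 1/(1+y/m)^(m*t), PV):
  t = 1.0000: CF_t = 5.400000, DF = 0.934579, PV = 5.046729
  t = 2.0000: CF_t = 5.400000, DF = 0.873439, PV = 4.716569
  t = 3.0000: CF_t = 5.400000, DF = 0.816298, PV = 4.408009
  t = 4.0000: CF_t = 5.400000, DF = 0.762895, PV = 4.119634
  t = 5.0000: CF_t = 105.400000, DF = 0.712986, PV = 75.148743
Price P = sum_t PV_t = 93.439684
Macaulay numerator sum_t t * PV_t:
  t * PV_t at t = 1.0000: 5.046729
  t * PV_t at t = 2.0000: 9.433138
  t * PV_t at t = 3.0000: 13.224026
  t * PV_t at t = 4.0000: 16.478537
  t * PV_t at t = 5.0000: 375.743717
Macaulay duration D = (sum_t t * PV_t) / P = 419.926146 / 93.439684 = 4.494088


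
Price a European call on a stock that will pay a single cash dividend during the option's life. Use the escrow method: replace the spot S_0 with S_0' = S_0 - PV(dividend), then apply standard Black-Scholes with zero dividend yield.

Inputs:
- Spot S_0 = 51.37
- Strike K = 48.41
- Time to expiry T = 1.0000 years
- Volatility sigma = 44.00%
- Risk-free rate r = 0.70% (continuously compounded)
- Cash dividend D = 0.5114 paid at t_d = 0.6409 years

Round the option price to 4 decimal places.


Answer: Price = 10.0773

Derivation:
PV(D) = D * exp(-r * t_d) = 0.5114 * 0.99552375 = 0.50911084
S_0' = S_0 - PV(D) = 51.3700 - 0.50911084 = 50.86088916
d1 = (ln(S_0'/K) + (r + sigma^2/2)*T) / (sigma*sqrt(T)) = 0.34815418
d2 = d1 - sigma*sqrt(T) = -0.09184582
exp(-rT) = 0.99302444
N(d1) = 0.63613780; N(d2) = 0.46341027
C = S_0' * N(d1) - K * exp(-rT) * N(d2) = 50.86088916 * 0.63613780 - 48.4100 * 0.99302444 * 0.46341027 = 10.0773


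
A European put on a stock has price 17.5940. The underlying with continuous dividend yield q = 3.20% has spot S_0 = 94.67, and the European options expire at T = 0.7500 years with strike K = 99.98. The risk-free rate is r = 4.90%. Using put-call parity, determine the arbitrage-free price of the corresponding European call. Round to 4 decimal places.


Put-call parity: C - P = S_0 * exp(-qT) - K * exp(-rT).
S_0 * exp(-qT) = 94.6700 * 0.97628571 = 92.42496814
K * exp(-rT) = 99.9800 * 0.96391708 = 96.37243011
C = P + S*exp(-qT) - K*exp(-rT)
C = 17.5940 + 92.42496814 - 96.37243011 = 13.6465

Answer: Call price = 13.6465


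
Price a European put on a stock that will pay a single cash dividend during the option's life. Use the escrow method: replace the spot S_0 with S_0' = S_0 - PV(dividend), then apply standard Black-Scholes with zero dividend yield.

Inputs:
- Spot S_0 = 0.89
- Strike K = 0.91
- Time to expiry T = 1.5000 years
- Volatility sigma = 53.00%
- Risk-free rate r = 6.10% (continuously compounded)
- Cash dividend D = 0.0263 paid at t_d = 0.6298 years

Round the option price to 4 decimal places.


PV(D) = D * exp(-r * t_d) = 0.0263 * 0.96231080 = 0.02530877
S_0' = S_0 - PV(D) = 0.8900 - 0.02530877 = 0.86469123
d1 = (ln(S_0'/K) + (r + sigma^2/2)*T) / (sigma*sqrt(T)) = 0.38683895
d2 = d1 - sigma*sqrt(T) = -0.26227583
exp(-rT) = 0.91256132
N(-d1) = 0.34943772; N(-d2) = 0.60344560
P = K * exp(-rT) * N(-d2) - S_0' * N(-d1) = 0.9100 * 0.91256132 * 0.60344560 - 0.86469123 * 0.34943772 = 0.1990

Answer: Price = 0.1990


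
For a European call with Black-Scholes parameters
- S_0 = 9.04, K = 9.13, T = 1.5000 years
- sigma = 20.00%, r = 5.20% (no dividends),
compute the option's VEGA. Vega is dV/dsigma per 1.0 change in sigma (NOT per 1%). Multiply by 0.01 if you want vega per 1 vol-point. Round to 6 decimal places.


d1 = 0.4004649543; d2 = 0.1555159801
phi(d1) = 0.3682016154; exp(-qT) = 1.0000000000; exp(-rT) = 0.9249644265
Vega = S * exp(-qT) * phi(d1) * sqrt(T) = 9.0400 * 1.0000000000 * 0.3682016154 * 1.2247448714 = 4.076615

Answer: Vega = 4.076615


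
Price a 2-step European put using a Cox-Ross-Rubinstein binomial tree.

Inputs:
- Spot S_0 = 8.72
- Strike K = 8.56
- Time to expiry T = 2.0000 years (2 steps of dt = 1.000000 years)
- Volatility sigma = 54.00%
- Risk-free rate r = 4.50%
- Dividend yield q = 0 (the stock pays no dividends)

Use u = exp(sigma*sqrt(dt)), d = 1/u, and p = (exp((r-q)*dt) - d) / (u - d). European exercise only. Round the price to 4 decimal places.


dt = T/N = 1.000000
u = exp(sigma*sqrt(dt)) = 1.716007; d = 1/u = 0.582748
p = (exp((r-q)*dt) - d) / (u - d) = 0.408803
Discount per step: exp(-r*dt) = 0.955997
Stock lattice S(k, i) with i counting down-moves:
  k=0: S(0,0) = 8.7200
  k=1: S(1,0) = 14.9636; S(1,1) = 5.0816
  k=2: S(2,0) = 25.6776; S(2,1) = 8.7200; S(2,2) = 2.9613
Terminal payoffs V(N, i) = max(K - S_T, 0):
  V(2,0) = 0.000000; V(2,1) = 0.000000; V(2,2) = 5.598727
Backward induction: V(k, i) = exp(-r*dt) * [p * V(k+1, i) + (1-p) * V(k+1, i+1)].
  V(1,0) = exp(-r*dt) * [p*0.000000 + (1-p)*0.000000] = 0.000000
  V(1,1) = exp(-r*dt) * [p*0.000000 + (1-p)*5.598727] = 3.164304
  V(0,0) = exp(-r*dt) * [p*0.000000 + (1-p)*3.164304] = 1.788410

Answer: Price = V(0,0) = 1.7884


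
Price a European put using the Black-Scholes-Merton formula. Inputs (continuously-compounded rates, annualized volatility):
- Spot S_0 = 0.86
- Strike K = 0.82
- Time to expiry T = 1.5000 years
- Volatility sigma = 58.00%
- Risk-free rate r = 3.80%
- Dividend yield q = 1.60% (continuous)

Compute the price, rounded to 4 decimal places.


Answer: Price = 0.1929

Derivation:
d1 = (ln(S/K) + (r - q + 0.5*sigma^2) * T) / (sigma * sqrt(T)) = 0.46868037
d2 = d1 - sigma * sqrt(T) = -0.24167166
exp(-rT) = 0.94459407; exp(-qT) = 0.97628571
P = K * exp(-rT) * N(-d2) - S_0 * exp(-qT) * N(-d1)
N(-d1) = 0.31964906; N(-d2) = 0.59548270
P = 0.8200 * 0.94459407 * 0.59548270 - 0.8600 * 0.97628571 * 0.31964906 = 0.1929


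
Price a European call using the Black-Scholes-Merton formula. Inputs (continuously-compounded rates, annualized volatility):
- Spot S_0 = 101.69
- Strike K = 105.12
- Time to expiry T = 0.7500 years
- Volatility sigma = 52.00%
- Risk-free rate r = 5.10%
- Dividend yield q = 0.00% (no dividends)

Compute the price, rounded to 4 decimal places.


Answer: Price = 18.3288

Derivation:
d1 = (ln(S/K) + (r - q + 0.5*sigma^2) * T) / (sigma * sqrt(T)) = 0.23643918
d2 = d1 - sigma * sqrt(T) = -0.21389403
exp(-rT) = 0.96247229; exp(-qT) = 1.00000000
C = S_0 * exp(-qT) * N(d1) - K * exp(-rT) * N(d2)
N(d1) = 0.59345405; N(d2) = 0.41531485
C = 101.6900 * 1.00000000 * 0.59345405 - 105.1200 * 0.96247229 * 0.41531485 = 18.3288


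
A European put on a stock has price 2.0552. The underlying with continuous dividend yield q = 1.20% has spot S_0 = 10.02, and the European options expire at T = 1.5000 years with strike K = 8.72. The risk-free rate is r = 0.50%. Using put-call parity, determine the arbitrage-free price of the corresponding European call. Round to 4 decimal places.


Put-call parity: C - P = S_0 * exp(-qT) - K * exp(-rT).
S_0 * exp(-qT) = 10.0200 * 0.98216103 = 9.84125354
K * exp(-rT) = 8.7200 * 0.99252805 = 8.65484464
C = P + S*exp(-qT) - K*exp(-rT)
C = 2.0552 + 9.84125354 - 8.65484464 = 3.2416

Answer: Call price = 3.2416


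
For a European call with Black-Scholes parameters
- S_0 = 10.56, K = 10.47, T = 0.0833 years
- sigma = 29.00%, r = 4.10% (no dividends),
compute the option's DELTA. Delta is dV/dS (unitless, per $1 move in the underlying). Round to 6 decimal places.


Answer: Delta = 0.573353

Derivation:
d1 = 0.1849163099; d2 = 0.1012172657
phi(d1) = 0.3921795321; exp(-qT) = 1.0000000000; exp(-rT) = 0.9965905255
N(d1) = 0.5733526609
Delta = exp(-qT) * N(d1) = 1.0000000000 * 0.5733526609 = 0.573353


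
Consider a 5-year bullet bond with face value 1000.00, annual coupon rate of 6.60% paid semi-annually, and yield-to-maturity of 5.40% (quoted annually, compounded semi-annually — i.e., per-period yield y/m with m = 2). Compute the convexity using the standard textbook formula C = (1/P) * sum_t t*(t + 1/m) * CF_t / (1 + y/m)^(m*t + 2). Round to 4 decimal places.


Answer: Convexity = 21.6536

Derivation:
Coupon per period c = face * coupon_rate / m = 33.000000
Periods per year m = 2; per-period yield y/m = 0.027000
Number of cashflows N = 10
Cashflows (t years, CF_t, discount factor 1/(1+y/m)^(m*t), PV):
  t = 0.5000: CF_t = 33.000000, DF = 0.973710, PV = 32.132425
  t = 1.0000: CF_t = 33.000000, DF = 0.948111, PV = 31.287658
  t = 1.5000: CF_t = 33.000000, DF = 0.923185, PV = 30.465100
  t = 2.0000: CF_t = 33.000000, DF = 0.898914, PV = 29.664168
  t = 2.5000: CF_t = 33.000000, DF = 0.875282, PV = 28.884292
  t = 3.0000: CF_t = 33.000000, DF = 0.852270, PV = 28.124919
  t = 3.5000: CF_t = 33.000000, DF = 0.829864, PV = 27.385510
  t = 4.0000: CF_t = 33.000000, DF = 0.808047, PV = 26.665541
  t = 4.5000: CF_t = 33.000000, DF = 0.786803, PV = 25.964499
  t = 5.0000: CF_t = 1033.000000, DF = 0.766118, PV = 791.399708
Price P = sum_t PV_t = 1051.973818
Convexity numerator sum_t t*(t + 1/m) * CF_t / (1+y/m)^(m*t + 2):
  t = 0.5000: term = 15.232550
  t = 1.0000: term = 44.496251
  t = 1.5000: term = 86.652875
  t = 2.0000: term = 140.624594
  t = 2.5000: term = 205.391326
  t = 3.0000: term = 279.988175
  t = 3.5000: term = 363.502986
  t = 4.0000: term = 455.073985
  t = 4.5000: term = 553.887518
  t = 5.0000: term = 20634.202684
Convexity = (1/P) * sum = 22779.052945 / 1051.973818 = 21.653631


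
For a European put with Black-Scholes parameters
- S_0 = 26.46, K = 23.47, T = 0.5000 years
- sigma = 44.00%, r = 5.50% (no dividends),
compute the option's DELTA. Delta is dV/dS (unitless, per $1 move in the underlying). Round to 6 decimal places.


d1 = 0.6293608689; d2 = 0.3182338852
phi(d1) = 0.3272646576; exp(-qT) = 1.0000000000; exp(-rT) = 0.9728746826
N(-d1) = 0.2645564150
Delta = -exp(-qT) * N(-d1) = -1.0000000000 * 0.2645564150 = -0.264556

Answer: Delta = -0.264556


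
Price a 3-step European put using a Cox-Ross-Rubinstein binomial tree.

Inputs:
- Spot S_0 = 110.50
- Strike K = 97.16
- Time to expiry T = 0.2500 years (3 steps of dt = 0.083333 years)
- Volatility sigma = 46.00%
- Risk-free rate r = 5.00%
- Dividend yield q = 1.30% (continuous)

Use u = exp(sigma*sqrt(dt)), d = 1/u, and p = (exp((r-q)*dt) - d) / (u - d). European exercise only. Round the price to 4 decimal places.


Answer: Price = V(0,0) = 3.3728

Derivation:
dt = T/N = 0.083333
u = exp(sigma*sqrt(dt)) = 1.142011; d = 1/u = 0.875648
p = (exp((r-q)*dt) - d) / (u - d) = 0.478445
Discount per step: exp(-r*dt) = 0.995842
Stock lattice S(k, i) with i counting down-moves:
  k=0: S(0,0) = 110.5000
  k=1: S(1,0) = 126.1922; S(1,1) = 96.7592
  k=2: S(2,0) = 144.1128; S(2,1) = 110.5000; S(2,2) = 84.7270
  k=3: S(3,0) = 164.5784; S(3,1) = 126.1922; S(3,2) = 96.7592; S(3,3) = 74.1911
Terminal payoffs V(N, i) = max(K - S_T, 0):
  V(3,0) = 0.000000; V(3,1) = 0.000000; V(3,2) = 0.400844; V(3,3) = 22.968927
Backward induction: V(k, i) = exp(-r*dt) * [p * V(k+1, i) + (1-p) * V(k+1, i+1)].
  V(2,0) = exp(-r*dt) * [p*0.000000 + (1-p)*0.000000] = 0.000000
  V(2,1) = exp(-r*dt) * [p*0.000000 + (1-p)*0.400844] = 0.208193
  V(2,2) = exp(-r*dt) * [p*0.400844 + (1-p)*22.968927] = 12.120741
  V(1,0) = exp(-r*dt) * [p*0.000000 + (1-p)*0.208193] = 0.108133
  V(1,1) = exp(-r*dt) * [p*0.208193 + (1-p)*12.120741] = 6.394547
  V(0,0) = exp(-r*dt) * [p*0.108133 + (1-p)*6.394547] = 3.372763


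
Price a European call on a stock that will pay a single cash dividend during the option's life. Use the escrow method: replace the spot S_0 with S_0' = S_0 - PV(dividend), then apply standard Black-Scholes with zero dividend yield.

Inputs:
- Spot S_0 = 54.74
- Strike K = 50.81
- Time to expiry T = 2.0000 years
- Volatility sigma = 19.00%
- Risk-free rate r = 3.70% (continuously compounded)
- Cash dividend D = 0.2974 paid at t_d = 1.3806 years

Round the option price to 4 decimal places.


PV(D) = D * exp(-r * t_d) = 0.2974 * 0.95020056 = 0.28258965
S_0' = S_0 - PV(D) = 54.7400 - 0.28258965 = 54.45741035
d1 = (ln(S_0'/K) + (r + sigma^2/2)*T) / (sigma*sqrt(T)) = 0.66775349
d2 = d1 - sigma*sqrt(T) = 0.39905292
exp(-rT) = 0.92867169
N(d1) = 0.74785452; N(d2) = 0.65507289
C = S_0' * N(d1) - K * exp(-rT) * N(d2) = 54.45741035 * 0.74785452 - 50.8100 * 0.92867169 * 0.65507289 = 9.8161

Answer: Price = 9.8161


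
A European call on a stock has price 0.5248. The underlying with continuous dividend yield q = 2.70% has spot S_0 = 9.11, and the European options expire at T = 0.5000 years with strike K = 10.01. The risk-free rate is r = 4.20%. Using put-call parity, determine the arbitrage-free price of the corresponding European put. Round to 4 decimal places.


Put-call parity: C - P = S_0 * exp(-qT) - K * exp(-rT).
S_0 * exp(-qT) = 9.1100 * 0.98659072 = 8.98784143
K * exp(-rT) = 10.0100 * 0.97921896 = 9.80198184
P = C - S*exp(-qT) + K*exp(-rT)
P = 0.5248 - 8.98784143 + 9.80198184 = 1.3389

Answer: Put price = 1.3389


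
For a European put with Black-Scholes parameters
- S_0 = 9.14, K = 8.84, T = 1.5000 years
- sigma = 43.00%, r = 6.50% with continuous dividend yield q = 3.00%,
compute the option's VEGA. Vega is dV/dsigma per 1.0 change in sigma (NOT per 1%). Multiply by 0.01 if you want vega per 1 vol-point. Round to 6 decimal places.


d1 = 0.4263792784; d2 = -0.1002610163
phi(d1) = 0.3642779231; exp(-qT) = 0.9559974818; exp(-rT) = 0.9071023416
Vega = S * exp(-qT) * phi(d1) * sqrt(T) = 9.1400 * 0.9559974818 * 0.3642779231 * 1.2247448714 = 3.898355

Answer: Vega = 3.898355


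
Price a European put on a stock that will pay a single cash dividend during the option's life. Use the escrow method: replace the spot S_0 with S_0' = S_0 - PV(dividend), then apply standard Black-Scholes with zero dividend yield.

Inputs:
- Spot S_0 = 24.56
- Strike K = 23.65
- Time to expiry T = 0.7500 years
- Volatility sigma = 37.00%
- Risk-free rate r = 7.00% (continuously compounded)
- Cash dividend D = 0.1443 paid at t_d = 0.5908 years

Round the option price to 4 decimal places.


Answer: Price = 2.0943

Derivation:
PV(D) = D * exp(-r * t_d) = 0.1443 * 0.95948749 = 0.13845405
S_0' = S_0 - PV(D) = 24.5600 - 0.13845405 = 24.42154595
d1 = (ln(S_0'/K) + (r + sigma^2/2)*T) / (sigma*sqrt(T)) = 0.42424371
d2 = d1 - sigma*sqrt(T) = 0.10381432
exp(-rT) = 0.94885432
N(-d1) = 0.33569404; N(-d2) = 0.45865835
P = K * exp(-rT) * N(-d2) - S_0' * N(-d1) = 23.6500 * 0.94885432 * 0.45865835 - 24.42154595 * 0.33569404 = 2.0943


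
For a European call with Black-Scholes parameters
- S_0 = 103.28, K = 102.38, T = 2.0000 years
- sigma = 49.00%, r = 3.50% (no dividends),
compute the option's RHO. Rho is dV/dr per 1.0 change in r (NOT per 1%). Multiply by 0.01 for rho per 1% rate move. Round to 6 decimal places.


Answer: Rho = 77.883445

Derivation:
d1 = 0.4601278977; d2 = -0.2328367479
phi(d1) = 0.3588691742; exp(-qT) = 1.0000000000; exp(-rT) = 0.9323938199
N(d2) = 0.4079440882
Rho = K*T*exp(-rT)*N(d2) = 102.3800 * 2.0000 * 0.9323938199 * 0.4079440882 = 77.883445


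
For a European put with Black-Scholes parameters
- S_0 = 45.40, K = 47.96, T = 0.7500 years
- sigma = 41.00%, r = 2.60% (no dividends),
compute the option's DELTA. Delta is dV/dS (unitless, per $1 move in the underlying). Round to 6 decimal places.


Answer: Delta = -0.468929

Derivation:
d1 = 0.0779627749; d2 = -0.2771076406
phi(d1) = 0.3977316965; exp(-qT) = 1.0000000000; exp(-rT) = 0.9806888952
N(-d1) = 0.4689288321
Delta = -exp(-qT) * N(-d1) = -1.0000000000 * 0.4689288321 = -0.468929


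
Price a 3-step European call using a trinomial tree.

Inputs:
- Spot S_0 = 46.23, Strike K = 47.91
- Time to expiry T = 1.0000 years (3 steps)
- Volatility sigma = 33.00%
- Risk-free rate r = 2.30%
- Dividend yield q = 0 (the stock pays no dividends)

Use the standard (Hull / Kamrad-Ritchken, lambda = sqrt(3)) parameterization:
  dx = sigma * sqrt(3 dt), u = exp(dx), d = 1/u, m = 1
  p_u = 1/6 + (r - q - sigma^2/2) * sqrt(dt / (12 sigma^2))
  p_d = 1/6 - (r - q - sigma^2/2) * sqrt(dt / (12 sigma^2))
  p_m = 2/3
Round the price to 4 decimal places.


Answer: Price = V(0,0) = 5.5226

Derivation:
dt = T/N = 0.333333; dx = sigma*sqrt(3*dt) = 0.330000
u = exp(dx) = 1.390968; d = 1/u = 0.718924
p_u = 0.150783, p_m = 0.666667, p_d = 0.182551
Discount per step: exp(-r*dt) = 0.992363
Stock lattice S(k, j) with j the centered position index:
  k=0: S(0,+0) = 46.2300
  k=1: S(1,-1) = 33.2358; S(1,+0) = 46.2300; S(1,+1) = 64.3045
  k=2: S(2,-2) = 23.8940; S(2,-1) = 33.2358; S(2,+0) = 46.2300; S(2,+1) = 64.3045; S(2,+2) = 89.4454
  k=3: S(3,-3) = 17.1780; S(3,-2) = 23.8940; S(3,-1) = 33.2358; S(3,+0) = 46.2300; S(3,+1) = 64.3045; S(3,+2) = 89.4454; S(3,+3) = 124.4158
Terminal payoffs V(N, j) = max(S_T - K, 0):
  V(3,-3) = 0.000000; V(3,-2) = 0.000000; V(3,-1) = 0.000000; V(3,+0) = 0.000000; V(3,+1) = 16.394457; V(3,+2) = 41.535450; V(3,+3) = 76.505770
Backward induction: V(k, j) = exp(-r*dt) * [p_u * V(k+1, j+1) + p_m * V(k+1, j) + p_d * V(k+1, j-1)]
  V(2,-2) = exp(-r*dt) * [p_u*0.000000 + p_m*0.000000 + p_d*0.000000] = 0.000000
  V(2,-1) = exp(-r*dt) * [p_u*0.000000 + p_m*0.000000 + p_d*0.000000] = 0.000000
  V(2,+0) = exp(-r*dt) * [p_u*16.394457 + p_m*0.000000 + p_d*0.000000] = 2.453123
  V(2,+1) = exp(-r*dt) * [p_u*41.535450 + p_m*16.394457 + p_d*0.000000] = 17.061165
  V(2,+2) = exp(-r*dt) * [p_u*76.505770 + p_m*41.535450 + p_d*16.394457] = 41.896432
  V(1,-1) = exp(-r*dt) * [p_u*2.453123 + p_m*0.000000 + p_d*0.000000] = 0.367064
  V(1,+0) = exp(-r*dt) * [p_u*17.061165 + p_m*2.453123 + p_d*0.000000] = 4.175809
  V(1,+1) = exp(-r*dt) * [p_u*41.896432 + p_m*17.061165 + p_d*2.453123] = 18.000656
  V(0,+0) = exp(-r*dt) * [p_u*18.000656 + p_m*4.175809 + p_d*0.367064] = 5.522567


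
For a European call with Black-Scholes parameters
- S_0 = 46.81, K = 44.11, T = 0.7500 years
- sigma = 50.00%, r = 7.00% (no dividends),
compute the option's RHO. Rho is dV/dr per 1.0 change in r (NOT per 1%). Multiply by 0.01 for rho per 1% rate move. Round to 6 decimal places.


d1 = 0.4749522134; d2 = 0.0419395115
phi(d1) = 0.3563904656; exp(-qT) = 1.0000000000; exp(-rT) = 0.9488543211
N(d2) = 0.5167265408
Rho = K*T*exp(-rT)*N(d2) = 44.1100 * 0.7500 * 0.9488543211 * 0.5167265408 = 16.220291

Answer: Rho = 16.220291


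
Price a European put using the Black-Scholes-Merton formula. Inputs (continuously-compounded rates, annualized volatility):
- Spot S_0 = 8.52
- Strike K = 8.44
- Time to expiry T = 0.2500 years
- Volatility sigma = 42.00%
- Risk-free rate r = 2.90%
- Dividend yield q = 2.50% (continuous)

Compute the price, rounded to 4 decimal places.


d1 = (ln(S/K) + (r - q + 0.5*sigma^2) * T) / (sigma * sqrt(T)) = 0.15468587
d2 = d1 - sigma * sqrt(T) = -0.05531413
exp(-rT) = 0.99277622; exp(-qT) = 0.99376949
P = K * exp(-rT) * N(-d2) - S_0 * exp(-qT) * N(-d1)
N(-d1) = 0.43853449; N(-d2) = 0.52205590
P = 8.4400 * 0.99277622 * 0.52205590 - 8.5200 * 0.99376949 * 0.43853449 = 0.6613

Answer: Price = 0.6613


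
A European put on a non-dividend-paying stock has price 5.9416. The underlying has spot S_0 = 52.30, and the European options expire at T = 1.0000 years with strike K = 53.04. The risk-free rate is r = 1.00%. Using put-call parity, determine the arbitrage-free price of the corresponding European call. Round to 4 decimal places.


Put-call parity: C - P = S_0 * exp(-qT) - K * exp(-rT).
S_0 * exp(-qT) = 52.3000 * 1.00000000 = 52.30000000
K * exp(-rT) = 53.0400 * 0.99004983 = 52.51224318
C = P + S*exp(-qT) - K*exp(-rT)
C = 5.9416 + 52.30000000 - 52.51224318 = 5.7294

Answer: Call price = 5.7294


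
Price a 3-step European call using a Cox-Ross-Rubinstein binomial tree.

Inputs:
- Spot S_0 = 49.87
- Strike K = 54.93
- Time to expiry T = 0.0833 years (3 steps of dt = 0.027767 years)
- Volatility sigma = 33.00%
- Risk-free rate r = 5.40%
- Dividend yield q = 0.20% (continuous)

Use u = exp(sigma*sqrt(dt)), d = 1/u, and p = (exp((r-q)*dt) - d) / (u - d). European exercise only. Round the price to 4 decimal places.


dt = T/N = 0.027767
u = exp(sigma*sqrt(dt)) = 1.056529; d = 1/u = 0.946496
p = (exp((r-q)*dt) - d) / (u - d) = 0.499388
Discount per step: exp(-r*dt) = 0.998502
Stock lattice S(k, i) with i counting down-moves:
  k=0: S(0,0) = 49.8700
  k=1: S(1,0) = 52.6891; S(1,1) = 47.2017
  k=2: S(2,0) = 55.6676; S(2,1) = 49.8700; S(2,2) = 44.6762
  k=3: S(3,0) = 58.8144; S(3,1) = 52.6891; S(3,2) = 47.2017; S(3,3) = 42.2859
Terminal payoffs V(N, i) = max(S_T - K, 0):
  V(3,0) = 3.884394; V(3,1) = 0.000000; V(3,2) = 0.000000; V(3,3) = 0.000000
Backward induction: V(k, i) = exp(-r*dt) * [p * V(k+1, i) + (1-p) * V(k+1, i+1)].
  V(2,0) = exp(-r*dt) * [p*3.884394 + (1-p)*0.000000] = 1.936912
  V(2,1) = exp(-r*dt) * [p*0.000000 + (1-p)*0.000000] = 0.000000
  V(2,2) = exp(-r*dt) * [p*0.000000 + (1-p)*0.000000] = 0.000000
  V(1,0) = exp(-r*dt) * [p*1.936912 + (1-p)*0.000000] = 0.965821
  V(1,1) = exp(-r*dt) * [p*0.000000 + (1-p)*0.000000] = 0.000000
  V(0,0) = exp(-r*dt) * [p*0.965821 + (1-p)*0.000000] = 0.481597

Answer: Price = V(0,0) = 0.4816


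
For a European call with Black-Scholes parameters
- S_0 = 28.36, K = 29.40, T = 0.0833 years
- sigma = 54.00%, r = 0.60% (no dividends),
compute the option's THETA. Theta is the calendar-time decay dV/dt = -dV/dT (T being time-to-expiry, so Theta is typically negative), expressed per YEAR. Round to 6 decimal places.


d1 = -0.1499488223; d2 = -0.3058022150
phi(d1) = 0.3944823587; exp(-qT) = 1.0000000000; exp(-rT) = 0.9995003249
Theta = -S*exp(-qT)*phi(d1)*sigma/(2*sqrt(T)) - r*K*exp(-rT)*N(d2) + q*S*exp(-qT)*N(d1)
N(d1) = 0.4404024962; N(d2) = 0.3798776210; sqrt(T) = 0.2886173938
Term 1 = -28.3600 * 1.0000000000 * 0.3944823587 * 0.5400 / (2 * 0.2886173938) = -10.4658637418
Term 2 = -0.0060 * 29.4000 * 0.9995003249 * 0.3798776210 = -0.0669769289
Term 3 = 0 (no dividend yield, q = 0)
Theta = -10.4658637418 + (-0.0669769289) + (0.0000000000) = -10.532841

Answer: Theta = -10.532841


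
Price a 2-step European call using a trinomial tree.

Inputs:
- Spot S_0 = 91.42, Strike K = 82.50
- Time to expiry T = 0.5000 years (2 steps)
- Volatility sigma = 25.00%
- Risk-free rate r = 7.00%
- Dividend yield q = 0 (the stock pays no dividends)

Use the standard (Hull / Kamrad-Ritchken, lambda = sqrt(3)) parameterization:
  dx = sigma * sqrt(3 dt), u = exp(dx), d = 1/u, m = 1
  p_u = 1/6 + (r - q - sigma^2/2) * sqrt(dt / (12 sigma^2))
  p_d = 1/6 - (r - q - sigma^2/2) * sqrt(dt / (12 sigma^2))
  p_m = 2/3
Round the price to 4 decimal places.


dt = T/N = 0.250000; dx = sigma*sqrt(3*dt) = 0.216506
u = exp(dx) = 1.241731; d = 1/u = 0.805327
p_u = 0.189039, p_m = 0.666667, p_d = 0.144294
Discount per step: exp(-r*dt) = 0.982652
Stock lattice S(k, j) with j the centered position index:
  k=0: S(0,+0) = 91.4200
  k=1: S(1,-1) = 73.6230; S(1,+0) = 91.4200; S(1,+1) = 113.5190
  k=2: S(2,-2) = 59.2906; S(2,-1) = 73.6230; S(2,+0) = 91.4200; S(2,+1) = 113.5190; S(2,+2) = 140.9601
Terminal payoffs V(N, j) = max(S_T - K, 0):
  V(2,-2) = 0.000000; V(2,-1) = 0.000000; V(2,+0) = 8.920000; V(2,+1) = 31.019045; V(2,+2) = 58.460115
Backward induction: V(k, j) = exp(-r*dt) * [p_u * V(k+1, j+1) + p_m * V(k+1, j) + p_d * V(k+1, j-1)]
  V(1,-1) = exp(-r*dt) * [p_u*8.920000 + p_m*0.000000 + p_d*0.000000] = 1.656976
  V(1,+0) = exp(-r*dt) * [p_u*31.019045 + p_m*8.920000 + p_d*0.000000] = 11.605590
  V(1,+1) = exp(-r*dt) * [p_u*58.460115 + p_m*31.019045 + p_d*8.920000] = 32.444927
  V(0,+0) = exp(-r*dt) * [p_u*32.444927 + p_m*11.605590 + p_d*1.656976] = 13.864740

Answer: Price = V(0,0) = 13.8647


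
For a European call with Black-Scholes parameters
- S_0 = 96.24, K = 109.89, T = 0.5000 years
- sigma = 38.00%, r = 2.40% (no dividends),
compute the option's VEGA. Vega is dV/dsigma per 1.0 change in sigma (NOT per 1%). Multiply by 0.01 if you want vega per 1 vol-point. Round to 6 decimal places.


Answer: Vega = 25.837954

Derivation:
d1 = -0.3146059260; d2 = -0.5833065028
phi(d1) = 0.3796798135; exp(-qT) = 1.0000000000; exp(-rT) = 0.9880717129
Vega = S * exp(-qT) * phi(d1) * sqrt(T) = 96.2400 * 1.0000000000 * 0.3796798135 * 0.7071067812 = 25.837954


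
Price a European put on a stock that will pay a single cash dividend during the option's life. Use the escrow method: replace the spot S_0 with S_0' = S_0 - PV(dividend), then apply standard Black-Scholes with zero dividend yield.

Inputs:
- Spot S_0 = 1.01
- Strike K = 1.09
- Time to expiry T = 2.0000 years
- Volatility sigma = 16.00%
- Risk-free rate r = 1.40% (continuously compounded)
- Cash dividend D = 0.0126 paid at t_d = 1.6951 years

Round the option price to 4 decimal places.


Answer: Price = 0.1271

Derivation:
PV(D) = D * exp(-r * t_d) = 0.0126 * 0.97654798 = 0.01230450
S_0' = S_0 - PV(D) = 1.0100 - 0.01230450 = 0.99769550
d1 = (ln(S_0'/K) + (r + sigma^2/2)*T) / (sigma*sqrt(T)) = -0.15417076
d2 = d1 - sigma*sqrt(T) = -0.38044493
exp(-rT) = 0.97238837
N(-d1) = 0.56126245; N(-d2) = 0.64819242
P = K * exp(-rT) * N(-d2) - S_0' * N(-d1) = 1.0900 * 0.97238837 * 0.64819242 - 0.99769550 * 0.56126245 = 0.1271


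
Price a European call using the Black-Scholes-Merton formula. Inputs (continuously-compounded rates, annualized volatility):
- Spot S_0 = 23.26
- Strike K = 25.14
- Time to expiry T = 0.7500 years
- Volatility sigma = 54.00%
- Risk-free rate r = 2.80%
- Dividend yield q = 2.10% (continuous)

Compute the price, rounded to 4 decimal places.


d1 = (ln(S/K) + (r - q + 0.5*sigma^2) * T) / (sigma * sqrt(T)) = 0.07885096
d2 = d1 - sigma * sqrt(T) = -0.38880276
exp(-rT) = 0.97921896; exp(-qT) = 0.98437338
C = S_0 * exp(-qT) * N(d1) - K * exp(-rT) * N(d2)
N(d1) = 0.53142441; N(d2) = 0.34871103
C = 23.2600 * 0.98437338 * 0.53142441 - 25.1400 * 0.97921896 * 0.34871103 = 3.5834

Answer: Price = 3.5834


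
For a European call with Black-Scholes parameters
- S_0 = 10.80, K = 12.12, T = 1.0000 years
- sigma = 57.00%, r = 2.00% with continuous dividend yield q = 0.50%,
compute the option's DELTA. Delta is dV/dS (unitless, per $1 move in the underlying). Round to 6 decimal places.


d1 = 0.1090160588; d2 = -0.4609839412
phi(d1) = 0.3965786949; exp(-qT) = 0.9950124792; exp(-rT) = 0.9801986733
N(d1) = 0.5434051234
Delta = exp(-qT) * N(d1) = 0.9950124792 * 0.5434051234 = 0.540695

Answer: Delta = 0.540695


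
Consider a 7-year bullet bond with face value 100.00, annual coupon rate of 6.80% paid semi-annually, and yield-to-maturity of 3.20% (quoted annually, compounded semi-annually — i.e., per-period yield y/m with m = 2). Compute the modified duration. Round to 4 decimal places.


Answer: Modified duration = 5.7394

Derivation:
Coupon per period c = face * coupon_rate / m = 3.400000
Periods per year m = 2; per-period yield y/m = 0.016000
Number of cashflows N = 14
Cashflows (t years, CF_t, discount factor 1/(1+y/m)^(m*t), PV):
  t = 0.5000: CF_t = 3.400000, DF = 0.984252, PV = 3.346457
  t = 1.0000: CF_t = 3.400000, DF = 0.968752, PV = 3.293757
  t = 1.5000: CF_t = 3.400000, DF = 0.953496, PV = 3.241886
  t = 2.0000: CF_t = 3.400000, DF = 0.938480, PV = 3.190833
  t = 2.5000: CF_t = 3.400000, DF = 0.923701, PV = 3.140584
  t = 3.0000: CF_t = 3.400000, DF = 0.909155, PV = 3.091126
  t = 3.5000: CF_t = 3.400000, DF = 0.894837, PV = 3.042447
  t = 4.0000: CF_t = 3.400000, DF = 0.880745, PV = 2.994534
  t = 4.5000: CF_t = 3.400000, DF = 0.866875, PV = 2.947376
  t = 5.0000: CF_t = 3.400000, DF = 0.853224, PV = 2.900961
  t = 5.5000: CF_t = 3.400000, DF = 0.839787, PV = 2.855276
  t = 6.0000: CF_t = 3.400000, DF = 0.826562, PV = 2.810311
  t = 6.5000: CF_t = 3.400000, DF = 0.813545, PV = 2.766054
  t = 7.0000: CF_t = 103.400000, DF = 0.800734, PV = 82.795861
Price P = sum_t PV_t = 122.417462
First compute Macaulay numerator sum_t t * PV_t:
  t * PV_t at t = 0.5000: 1.673228
  t * PV_t at t = 1.0000: 3.293757
  t * PV_t at t = 1.5000: 4.862830
  t * PV_t at t = 2.0000: 6.381666
  t * PV_t at t = 2.5000: 7.851459
  t * PV_t at t = 3.0000: 9.273377
  t * PV_t at t = 3.5000: 10.648563
  t * PV_t at t = 4.0000: 11.978136
  t * PV_t at t = 4.5000: 13.263192
  t * PV_t at t = 5.0000: 14.504803
  t * PV_t at t = 5.5000: 15.704019
  t * PV_t at t = 6.0000: 16.861867
  t * PV_t at t = 6.5000: 17.979353
  t * PV_t at t = 7.0000: 579.571028
Macaulay duration D = 713.847280 / 122.417462 = 5.831254
Modified duration = D / (1 + y/m) = 5.831254 / (1 + 0.016000) = 5.739423


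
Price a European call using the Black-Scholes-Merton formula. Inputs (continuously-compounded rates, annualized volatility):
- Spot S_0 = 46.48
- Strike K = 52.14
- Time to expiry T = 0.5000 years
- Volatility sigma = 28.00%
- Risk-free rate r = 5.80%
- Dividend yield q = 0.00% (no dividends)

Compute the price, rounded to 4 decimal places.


Answer: Price = 2.0984

Derivation:
d1 = (ln(S/K) + (r - q + 0.5*sigma^2) * T) / (sigma * sqrt(T)) = -0.33491757
d2 = d1 - sigma * sqrt(T) = -0.53290747
exp(-rT) = 0.97141646; exp(-qT) = 1.00000000
C = S_0 * exp(-qT) * N(d1) - K * exp(-rT) * N(d2)
N(d1) = 0.36884363; N(d2) = 0.29704882
C = 46.4800 * 1.00000000 * 0.36884363 - 52.1400 * 0.97141646 * 0.29704882 = 2.0984


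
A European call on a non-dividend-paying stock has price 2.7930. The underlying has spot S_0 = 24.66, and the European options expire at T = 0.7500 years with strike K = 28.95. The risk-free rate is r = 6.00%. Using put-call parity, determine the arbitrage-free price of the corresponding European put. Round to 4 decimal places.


Answer: Put price = 5.8091

Derivation:
Put-call parity: C - P = S_0 * exp(-qT) - K * exp(-rT).
S_0 * exp(-qT) = 24.6600 * 1.00000000 = 24.66000000
K * exp(-rT) = 28.9500 * 0.95599748 = 27.67612710
P = C - S*exp(-qT) + K*exp(-rT)
P = 2.7930 - 24.66000000 + 27.67612710 = 5.8091


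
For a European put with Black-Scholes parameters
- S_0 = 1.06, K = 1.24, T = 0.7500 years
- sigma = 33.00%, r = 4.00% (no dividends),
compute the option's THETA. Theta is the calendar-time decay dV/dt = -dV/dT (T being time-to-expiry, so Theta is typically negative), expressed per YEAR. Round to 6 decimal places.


Answer: Theta = -0.042283

Derivation:
d1 = -0.3009393542; d2 = -0.5867277374
phi(d1) = 0.3812801849; exp(-qT) = 1.0000000000; exp(-rT) = 0.9704455335
Theta = -S*exp(-qT)*phi(d1)*sigma/(2*sqrt(T)) + r*K*exp(-rT)*N(-d2) - q*S*exp(-qT)*N(-d1)
N(-d1) = 0.6182696299; N(-d2) = 0.7213067121; sqrt(T) = 0.8660254038
Term 1 = -1.0600 * 1.0000000000 * 0.3812801849 * 0.3300 / (2 * 0.8660254038) = -0.0770022496
Term 2 = 0.0400 * 1.2400 * 0.9704455335 * 0.7213067121 = 0.0347194483
Term 3 = 0 (no dividend yield, q = 0)
Theta = -0.0770022496 + (0.0347194483) + (0.0000000000) = -0.042283


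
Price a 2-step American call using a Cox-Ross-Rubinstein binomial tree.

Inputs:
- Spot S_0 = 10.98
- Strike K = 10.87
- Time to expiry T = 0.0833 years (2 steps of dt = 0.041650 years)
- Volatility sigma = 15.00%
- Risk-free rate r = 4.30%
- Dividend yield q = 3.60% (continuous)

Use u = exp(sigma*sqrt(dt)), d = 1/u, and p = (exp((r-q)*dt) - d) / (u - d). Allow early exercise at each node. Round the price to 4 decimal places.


dt = T/N = 0.041650
u = exp(sigma*sqrt(dt)) = 1.031086; d = 1/u = 0.969851
p = (exp((r-q)*dt) - d) / (u - d) = 0.497109
Discount per step: exp(-r*dt) = 0.998211
Stock lattice S(k, i) with i counting down-moves:
  k=0: S(0,0) = 10.9800
  k=1: S(1,0) = 11.3213; S(1,1) = 10.6490
  k=2: S(2,0) = 11.6733; S(2,1) = 10.9800; S(2,2) = 10.3279
Terminal payoffs V(N, i) = max(S_T - K, 0):
  V(2,0) = 0.803256; V(2,1) = 0.110000; V(2,2) = 0.000000
Backward induction: V(k, i) = exp(-r*dt) * [p * V(k+1, i) + (1-p) * V(k+1, i+1)]; then take max(V_cont, immediate exercise) for American.
  V(1,0) = exp(-r*dt) * [p*0.803256 + (1-p)*0.110000] = 0.453811; exercise = 0.451323; V(1,0) = max -> 0.453811
  V(1,1) = exp(-r*dt) * [p*0.110000 + (1-p)*0.000000] = 0.054584; exercise = 0.000000; V(1,1) = max -> 0.054584
  V(0,0) = exp(-r*dt) * [p*0.453811 + (1-p)*0.054584] = 0.252591; exercise = 0.110000; V(0,0) = max -> 0.252591

Answer: Price = V(0,0) = 0.2526
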